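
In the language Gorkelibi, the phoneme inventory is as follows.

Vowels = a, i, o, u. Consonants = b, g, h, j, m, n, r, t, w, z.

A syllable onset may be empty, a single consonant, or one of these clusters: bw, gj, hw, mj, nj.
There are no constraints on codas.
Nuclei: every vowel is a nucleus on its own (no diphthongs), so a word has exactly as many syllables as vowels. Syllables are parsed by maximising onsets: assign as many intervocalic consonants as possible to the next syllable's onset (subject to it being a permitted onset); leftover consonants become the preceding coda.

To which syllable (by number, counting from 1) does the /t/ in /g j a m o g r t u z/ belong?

3

Nuclei (vowels): a, o, u → 3 syllables.
V1 /a/ – V2 /o/: /m/ is a single consonant, so it becomes the next onset.
V2 /o/ – V3 /u/: /grt/ — longest licit onset from the right is /t/, leaving /gr/ as coda.
Syllabification: gja.mogr.tuz.
The /t/ is in the onset of syllable 3 (/tuz/).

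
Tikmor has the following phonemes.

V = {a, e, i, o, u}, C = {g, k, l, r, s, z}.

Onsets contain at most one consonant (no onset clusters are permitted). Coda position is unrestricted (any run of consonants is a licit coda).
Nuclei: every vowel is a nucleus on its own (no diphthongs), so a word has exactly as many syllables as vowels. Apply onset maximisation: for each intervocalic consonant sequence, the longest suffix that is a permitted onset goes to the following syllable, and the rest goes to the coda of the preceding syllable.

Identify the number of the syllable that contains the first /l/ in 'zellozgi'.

The vowels are e, o, i — 3 nuclei, so 3 syllables.
V1 /e/ – V2 /o/: /ll/ splits as /l/ + /l/ (/l/ is the longest suffix that is a licit onset).
V2 /o/ – V3 /i/: /zg/ splits as /z/ + /g/ (/g/ is the longest suffix that is a licit onset).
Result: zel.loz.gi.
The first /l/ is in the coda of syllable 1 (/zel/).

1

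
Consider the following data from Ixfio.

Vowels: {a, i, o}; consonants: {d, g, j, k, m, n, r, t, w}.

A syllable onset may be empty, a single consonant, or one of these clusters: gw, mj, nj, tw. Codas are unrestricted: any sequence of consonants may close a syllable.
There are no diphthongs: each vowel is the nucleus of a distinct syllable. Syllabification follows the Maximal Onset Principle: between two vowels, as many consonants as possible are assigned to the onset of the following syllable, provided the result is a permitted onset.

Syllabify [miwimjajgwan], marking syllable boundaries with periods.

Vowels present: i, i, a, a; each is a nucleus, giving 4 syllables.
σ1/σ2 boundary: /w/ is a single consonant, so it becomes the next onset.
σ2/σ3 boundary: /mj/ — entire cluster is a permitted onset → onset /mj/, coda ∅.
σ3/σ4 boundary: /jgw/ splits as /j/ + /gw/ (/gw/ is the longest suffix that is a licit onset).

mi.wi.mjaj.gwan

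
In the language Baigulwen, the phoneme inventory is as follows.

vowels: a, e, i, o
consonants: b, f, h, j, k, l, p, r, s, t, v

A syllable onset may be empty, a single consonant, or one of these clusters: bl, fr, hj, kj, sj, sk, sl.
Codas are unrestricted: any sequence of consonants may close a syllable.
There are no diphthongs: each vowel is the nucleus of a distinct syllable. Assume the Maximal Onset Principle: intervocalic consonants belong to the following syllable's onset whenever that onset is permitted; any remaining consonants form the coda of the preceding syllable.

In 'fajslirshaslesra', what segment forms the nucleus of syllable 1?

Nuclei (vowels): a, i, a, e, a → 5 syllables.
The first nucleus (vowel 1 from the left) is /a/.

a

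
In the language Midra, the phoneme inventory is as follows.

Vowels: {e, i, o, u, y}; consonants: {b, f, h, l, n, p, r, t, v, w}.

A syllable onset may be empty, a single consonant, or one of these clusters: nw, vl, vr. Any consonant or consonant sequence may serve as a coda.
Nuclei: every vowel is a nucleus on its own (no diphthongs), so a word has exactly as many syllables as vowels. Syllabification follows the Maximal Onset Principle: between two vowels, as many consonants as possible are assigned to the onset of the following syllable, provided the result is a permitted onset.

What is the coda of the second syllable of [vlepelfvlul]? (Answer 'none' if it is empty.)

lf

The vowels are e, e, u — 3 nuclei, so 3 syllables.
V1 /e/ – V2 /e/: /p/ → onset of the next syllable (single consonants are always licit onsets).
V2 /e/ – V3 /u/: /lfvl/; trying suffixes from longest down, /vl/ is the first permitted one, so coda /lf/ | onset /vl/.
Syllabification: vle.pelf.vlul.
Syllable 2 is /pelf/: onset /p/, nucleus /e/, coda /lf/.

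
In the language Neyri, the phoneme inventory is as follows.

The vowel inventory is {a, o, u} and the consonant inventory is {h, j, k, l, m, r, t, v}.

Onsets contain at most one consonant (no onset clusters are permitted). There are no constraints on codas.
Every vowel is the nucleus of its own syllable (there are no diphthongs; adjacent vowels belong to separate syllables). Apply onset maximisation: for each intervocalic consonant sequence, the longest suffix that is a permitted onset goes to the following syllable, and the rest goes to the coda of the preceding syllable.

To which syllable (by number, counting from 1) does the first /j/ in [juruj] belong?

1

Vowels present: u, u; each is a nucleus, giving 2 syllables.
Between /u/ (V1) and /u/ (V2): /r/ → onset of the next syllable (single consonants are always licit onsets).
Syllabification: ju.ruj.
The first /j/ is in the onset of syllable 1 (/ju/).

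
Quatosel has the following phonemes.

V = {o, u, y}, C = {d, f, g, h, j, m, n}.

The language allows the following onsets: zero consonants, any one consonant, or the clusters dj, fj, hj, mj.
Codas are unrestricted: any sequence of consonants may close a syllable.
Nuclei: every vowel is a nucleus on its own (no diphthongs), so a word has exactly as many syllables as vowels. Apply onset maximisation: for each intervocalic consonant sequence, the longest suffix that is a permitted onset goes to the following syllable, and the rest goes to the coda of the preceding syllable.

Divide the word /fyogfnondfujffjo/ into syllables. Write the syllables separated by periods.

Nuclei (vowels): y, o, o, u, o → 5 syllables.
Between /y/ (V1) and /o/ (V2): nothing intervenes; syllable break is V.V.
Between /o/ (V2) and /o/ (V3): cluster /gfn/ — the longest permitted-onset suffix is /n/; onset = /n/, preceding coda = /gf/.
Between /o/ (V3) and /u/ (V4): /ndf/; trying suffixes from longest down, /f/ is the first permitted one, so coda /nd/ | onset /f/.
Between /u/ (V4) and /o/ (V5): /jffj/; trying suffixes from longest down, /fj/ is the first permitted one, so coda /jf/ | onset /fj/.

fy.ogf.nond.fujf.fjo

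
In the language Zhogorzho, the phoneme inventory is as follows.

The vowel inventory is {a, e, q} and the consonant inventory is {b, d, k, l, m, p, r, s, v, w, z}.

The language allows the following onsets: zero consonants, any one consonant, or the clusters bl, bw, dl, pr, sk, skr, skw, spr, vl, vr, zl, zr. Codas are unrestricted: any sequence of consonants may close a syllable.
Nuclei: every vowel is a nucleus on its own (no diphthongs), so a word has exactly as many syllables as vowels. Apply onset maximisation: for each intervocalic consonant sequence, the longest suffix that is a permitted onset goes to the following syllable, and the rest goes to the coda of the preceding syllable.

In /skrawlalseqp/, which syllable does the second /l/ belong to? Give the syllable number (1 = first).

2

Nuclei (vowels): a, a, e, q → 4 syllables.
V1 /a/ – V2 /a/: /wl/ splits as /w/ + /l/ (/l/ is the longest suffix that is a licit onset).
V2 /a/ – V3 /e/: cluster /ls/ — the longest permitted-onset suffix is /s/; onset = /s/, preceding coda = /l/.
V3 /e/ – V4 /q/: nothing intervenes; syllable break is V.V.
Result: skraw.lal.se.qp.
The second /l/ is in the coda of syllable 2 (/lal/).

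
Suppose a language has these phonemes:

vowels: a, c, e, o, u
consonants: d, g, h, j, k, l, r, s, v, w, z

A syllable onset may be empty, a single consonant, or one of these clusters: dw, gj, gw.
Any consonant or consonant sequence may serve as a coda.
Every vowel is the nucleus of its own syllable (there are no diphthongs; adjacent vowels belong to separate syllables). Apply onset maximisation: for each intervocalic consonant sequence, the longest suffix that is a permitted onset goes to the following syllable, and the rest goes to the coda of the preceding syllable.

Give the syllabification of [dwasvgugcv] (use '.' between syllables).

dwasv.gu.gcv

Nuclei (vowels): a, u, c → 3 syllables.
σ1/σ2 boundary: cluster /svg/ — the longest permitted-onset suffix is /g/; onset = /g/, preceding coda = /sv/.
σ2/σ3 boundary: just /g/ — single C goes to the following onset.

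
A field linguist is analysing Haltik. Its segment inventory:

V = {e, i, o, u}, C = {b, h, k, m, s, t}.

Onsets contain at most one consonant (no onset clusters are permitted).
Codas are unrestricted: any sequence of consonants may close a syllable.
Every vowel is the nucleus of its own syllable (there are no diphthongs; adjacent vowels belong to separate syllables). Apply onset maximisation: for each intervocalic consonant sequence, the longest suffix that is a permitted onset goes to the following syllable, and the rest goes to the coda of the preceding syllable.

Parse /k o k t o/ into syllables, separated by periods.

kok.to

The vowels are o, o — 2 nuclei, so 2 syllables.
Between /o/ (V1) and /o/ (V2): /kt/ splits as /k/ + /t/ (/t/ is the longest suffix that is a licit onset).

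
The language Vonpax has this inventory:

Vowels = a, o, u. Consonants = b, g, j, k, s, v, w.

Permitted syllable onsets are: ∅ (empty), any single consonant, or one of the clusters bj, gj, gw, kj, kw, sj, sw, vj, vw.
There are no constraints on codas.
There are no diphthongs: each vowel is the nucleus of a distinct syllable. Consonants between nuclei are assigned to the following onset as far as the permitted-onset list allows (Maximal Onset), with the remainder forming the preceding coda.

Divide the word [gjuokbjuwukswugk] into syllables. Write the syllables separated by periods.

The vowels are u, o, u, u, u — 5 nuclei, so 5 syllables.
Between /u/ (V1) and /o/ (V2): nothing intervenes; syllable break is V.V.
Between /o/ (V2) and /u/ (V3): /kbj/ splits as /k/ + /bj/ (/bj/ is the longest suffix that is a licit onset).
Between /u/ (V3) and /u/ (V4): /w/ → onset of the next syllable (single consonants are always licit onsets).
Between /u/ (V4) and /u/ (V5): /ksw/; trying suffixes from longest down, /sw/ is the first permitted one, so coda /k/ | onset /sw/.

gju.ok.bju.wuk.swugk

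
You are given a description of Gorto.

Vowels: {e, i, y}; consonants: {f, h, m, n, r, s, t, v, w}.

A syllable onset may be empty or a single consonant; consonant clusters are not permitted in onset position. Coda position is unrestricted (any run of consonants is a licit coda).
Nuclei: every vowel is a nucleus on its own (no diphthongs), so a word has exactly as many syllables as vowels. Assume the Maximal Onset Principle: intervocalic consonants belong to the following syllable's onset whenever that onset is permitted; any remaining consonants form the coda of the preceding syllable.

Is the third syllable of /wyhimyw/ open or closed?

Nuclei (vowels): y, i, y → 3 syllables.
V1 /y/ – V2 /i/: /h/ is a single consonant, so it becomes the next onset.
V2 /i/ – V3 /y/: /m/ is a single consonant, so it becomes the next onset.
Syllabification: wy.hi.myw.
Syllable 3 is /myw/ with coda /w/, so it is closed.

closed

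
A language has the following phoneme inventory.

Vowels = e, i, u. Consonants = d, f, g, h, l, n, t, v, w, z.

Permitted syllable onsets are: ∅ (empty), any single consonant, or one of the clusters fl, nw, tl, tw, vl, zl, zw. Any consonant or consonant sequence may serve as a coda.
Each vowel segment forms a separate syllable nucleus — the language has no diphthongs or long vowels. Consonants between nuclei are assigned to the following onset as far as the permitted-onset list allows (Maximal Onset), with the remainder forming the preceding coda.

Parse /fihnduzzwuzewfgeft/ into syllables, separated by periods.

fihn.duz.zwu.zewf.geft

Vowels present: i, u, u, e, e; each is a nucleus, giving 5 syllables.
V1 /i/ – V2 /u/: /hnd/ splits as /hn/ + /d/ (/d/ is the longest suffix that is a licit onset).
V2 /u/ – V3 /u/: /zzw/ — longest licit onset from the right is /zw/, leaving /z/ as coda.
V3 /u/ – V4 /e/: just /z/ — single C goes to the following onset.
V4 /e/ – V5 /e/: /wfg/ — longest licit onset from the right is /g/, leaving /wf/ as coda.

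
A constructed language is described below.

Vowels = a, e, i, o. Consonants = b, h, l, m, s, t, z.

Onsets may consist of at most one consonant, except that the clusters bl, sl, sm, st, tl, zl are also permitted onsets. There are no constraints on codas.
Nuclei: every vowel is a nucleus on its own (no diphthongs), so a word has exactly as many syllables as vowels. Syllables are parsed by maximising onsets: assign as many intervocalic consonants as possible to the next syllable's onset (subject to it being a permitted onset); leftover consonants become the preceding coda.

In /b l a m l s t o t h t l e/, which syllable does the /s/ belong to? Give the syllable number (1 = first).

Vowels present: a, o, e; each is a nucleus, giving 3 syllables.
V1 /a/ – V2 /o/: /mlst/ splits as /ml/ + /st/ (/st/ is the longest suffix that is a licit onset).
V2 /o/ – V3 /e/: /thtl/; trying suffixes from longest down, /tl/ is the first permitted one, so coda /th/ | onset /tl/.
So the parse is blaml.stoth.tle.
The /s/ is in the onset of syllable 2 (/stoth/).

2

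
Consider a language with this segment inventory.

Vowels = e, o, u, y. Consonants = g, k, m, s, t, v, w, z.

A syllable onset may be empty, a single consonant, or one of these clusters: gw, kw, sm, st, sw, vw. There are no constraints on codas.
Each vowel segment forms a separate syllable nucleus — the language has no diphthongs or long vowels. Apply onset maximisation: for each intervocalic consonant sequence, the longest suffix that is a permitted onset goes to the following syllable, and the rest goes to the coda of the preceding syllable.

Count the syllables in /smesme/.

2

Vowels present: e, e; each is a nucleus, giving 2 syllables.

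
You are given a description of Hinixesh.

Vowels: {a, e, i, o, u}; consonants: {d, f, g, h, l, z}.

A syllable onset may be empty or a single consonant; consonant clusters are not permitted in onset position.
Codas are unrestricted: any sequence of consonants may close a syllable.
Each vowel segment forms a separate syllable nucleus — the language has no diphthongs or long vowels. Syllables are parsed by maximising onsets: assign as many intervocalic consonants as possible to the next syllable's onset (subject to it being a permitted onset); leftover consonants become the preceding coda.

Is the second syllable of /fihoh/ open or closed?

closed

Nuclei (vowels): i, o → 2 syllables.
σ1/σ2 boundary: just /h/ — single C goes to the following onset.
Putting it together: fi.hoh.
Syllable 2 is /hoh/ with coda /h/, so it is closed.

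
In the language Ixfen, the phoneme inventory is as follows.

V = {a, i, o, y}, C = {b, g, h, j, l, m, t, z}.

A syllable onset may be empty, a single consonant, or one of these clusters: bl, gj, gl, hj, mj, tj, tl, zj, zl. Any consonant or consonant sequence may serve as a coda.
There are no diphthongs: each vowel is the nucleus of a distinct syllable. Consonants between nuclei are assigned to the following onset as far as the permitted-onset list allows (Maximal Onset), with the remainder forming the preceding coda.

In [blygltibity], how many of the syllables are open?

3

The vowels are y, i, i, y — 4 nuclei, so 4 syllables.
σ1/σ2 boundary: cluster /glt/ — the longest permitted-onset suffix is /t/; onset = /t/, preceding coda = /gl/.
σ2/σ3 boundary: just /b/ — single C goes to the following onset.
σ3/σ4 boundary: /t/ → onset of the next syllable (single consonants are always licit onsets).
Syllabification: blygl.ti.bi.ty.
Classifying each syllable: /blygl/ (closed), /ti/ (open), /bi/ (open), /ty/ (open).
Open syllables: 3.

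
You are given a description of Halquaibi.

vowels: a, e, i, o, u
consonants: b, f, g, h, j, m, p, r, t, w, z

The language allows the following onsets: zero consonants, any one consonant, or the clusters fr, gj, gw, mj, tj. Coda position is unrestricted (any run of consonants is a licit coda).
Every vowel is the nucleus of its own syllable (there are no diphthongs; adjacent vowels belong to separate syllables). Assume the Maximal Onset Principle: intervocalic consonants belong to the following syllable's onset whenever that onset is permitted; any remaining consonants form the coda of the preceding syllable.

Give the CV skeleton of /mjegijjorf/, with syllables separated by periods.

CCV.CVC.CVCC

Nuclei (vowels): e, i, o → 3 syllables.
σ1/σ2 boundary: /g/ → onset of the next syllable (single consonants are always licit onsets).
σ2/σ3 boundary: /jj/ splits as /j/ + /j/ (/j/ is the longest suffix that is a licit onset).
Putting it together: mje.gij.jorf.
Mapping each syllable to C/V: /mje/ → CCV, /gij/ → CVC, /jorf/ → CVCC.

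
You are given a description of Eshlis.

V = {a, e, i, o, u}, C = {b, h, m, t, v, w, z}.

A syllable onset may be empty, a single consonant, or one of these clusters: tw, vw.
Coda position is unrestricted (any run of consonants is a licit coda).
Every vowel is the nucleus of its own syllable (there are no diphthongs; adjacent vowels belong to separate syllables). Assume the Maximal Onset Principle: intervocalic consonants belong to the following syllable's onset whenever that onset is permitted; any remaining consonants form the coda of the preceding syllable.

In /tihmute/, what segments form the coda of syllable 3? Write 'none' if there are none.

none

Nuclei (vowels): i, u, e → 3 syllables.
V1 /i/ – V2 /u/: cluster /hm/ — the longest permitted-onset suffix is /m/; onset = /m/, preceding coda = /h/.
V2 /u/ – V3 /e/: /t/ is a single consonant, so it becomes the next onset.
Result: tih.mu.te.
Syllable 3 is /te/: onset /t/, nucleus /e/, coda ∅.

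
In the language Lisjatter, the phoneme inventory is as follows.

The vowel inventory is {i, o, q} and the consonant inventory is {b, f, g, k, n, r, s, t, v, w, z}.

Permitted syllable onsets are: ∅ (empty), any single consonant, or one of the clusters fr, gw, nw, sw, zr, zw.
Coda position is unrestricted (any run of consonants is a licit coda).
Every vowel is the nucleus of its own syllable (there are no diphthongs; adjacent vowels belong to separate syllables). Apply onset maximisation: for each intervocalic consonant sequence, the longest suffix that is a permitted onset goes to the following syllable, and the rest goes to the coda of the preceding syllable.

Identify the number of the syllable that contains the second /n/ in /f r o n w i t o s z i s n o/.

5

Vowels present: o, i, o, i, o; each is a nucleus, giving 5 syllables.
Between /o/ (V1) and /i/ (V2): /nw/ — entire cluster is a permitted onset → onset /nw/, coda ∅.
Between /i/ (V2) and /o/ (V3): /t/ is a single consonant, so it becomes the next onset.
Between /o/ (V3) and /i/ (V4): /sz/ splits as /s/ + /z/ (/z/ is the longest suffix that is a licit onset).
Between /i/ (V4) and /o/ (V5): /sn/ — longest licit onset from the right is /n/, leaving /s/ as coda.
Putting it together: fro.nwi.tos.zis.no.
The second /n/ is in the onset of syllable 5 (/no/).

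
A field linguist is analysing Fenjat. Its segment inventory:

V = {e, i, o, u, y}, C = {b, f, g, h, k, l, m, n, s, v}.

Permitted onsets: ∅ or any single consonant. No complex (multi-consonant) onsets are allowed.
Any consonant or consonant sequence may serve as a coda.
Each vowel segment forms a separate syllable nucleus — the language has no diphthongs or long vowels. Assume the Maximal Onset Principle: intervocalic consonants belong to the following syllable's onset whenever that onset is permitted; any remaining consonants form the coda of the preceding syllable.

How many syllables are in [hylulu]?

Nuclei (vowels): y, u, u → 3 syllables.

3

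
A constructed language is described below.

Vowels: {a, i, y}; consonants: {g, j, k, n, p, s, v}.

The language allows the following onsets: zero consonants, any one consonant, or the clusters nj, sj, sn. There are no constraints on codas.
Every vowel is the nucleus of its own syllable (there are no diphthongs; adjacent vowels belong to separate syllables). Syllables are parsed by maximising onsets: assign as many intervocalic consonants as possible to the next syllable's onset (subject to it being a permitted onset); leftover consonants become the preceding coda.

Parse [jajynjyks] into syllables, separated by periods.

ja.jy.njyks

Nuclei (vowels): a, y, y → 3 syllables.
σ1/σ2 boundary: /j/ → onset of the next syllable (single consonants are always licit onsets).
σ2/σ3 boundary: /nj/ is a licit onset in full, so it all attaches to the next syllable.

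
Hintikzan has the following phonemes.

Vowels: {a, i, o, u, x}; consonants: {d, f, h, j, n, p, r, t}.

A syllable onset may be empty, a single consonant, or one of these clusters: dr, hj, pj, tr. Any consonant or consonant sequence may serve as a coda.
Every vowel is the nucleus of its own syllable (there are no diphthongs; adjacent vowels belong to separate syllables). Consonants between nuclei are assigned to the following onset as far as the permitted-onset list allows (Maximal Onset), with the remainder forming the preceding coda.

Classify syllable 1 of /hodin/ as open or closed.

open

Nuclei (vowels): o, i → 2 syllables.
σ1/σ2 boundary: just /d/ — single C goes to the following onset.
Result: ho.din.
Syllable 1 is /ho/; it ends in its nucleus with no coda, so it is open.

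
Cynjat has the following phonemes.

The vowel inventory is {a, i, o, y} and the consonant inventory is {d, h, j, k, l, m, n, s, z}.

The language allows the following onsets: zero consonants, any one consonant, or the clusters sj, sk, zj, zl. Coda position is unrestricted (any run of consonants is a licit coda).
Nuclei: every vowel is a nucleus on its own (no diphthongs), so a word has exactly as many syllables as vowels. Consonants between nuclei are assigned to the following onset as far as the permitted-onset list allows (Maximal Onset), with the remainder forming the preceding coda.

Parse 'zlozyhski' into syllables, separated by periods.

Vowels present: o, y, i; each is a nucleus, giving 3 syllables.
σ1/σ2 boundary: /z/ is a single consonant, so it becomes the next onset.
σ2/σ3 boundary: /hsk/ splits as /h/ + /sk/ (/sk/ is the longest suffix that is a licit onset).

zlo.zyh.ski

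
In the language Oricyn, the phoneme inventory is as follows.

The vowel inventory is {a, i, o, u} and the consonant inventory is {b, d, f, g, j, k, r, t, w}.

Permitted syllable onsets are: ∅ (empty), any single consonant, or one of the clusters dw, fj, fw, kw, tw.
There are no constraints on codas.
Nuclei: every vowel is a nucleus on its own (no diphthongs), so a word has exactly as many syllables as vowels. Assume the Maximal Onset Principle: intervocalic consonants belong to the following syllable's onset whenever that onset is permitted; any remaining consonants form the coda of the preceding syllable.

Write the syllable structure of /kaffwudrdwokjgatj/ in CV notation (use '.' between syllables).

Nuclei (vowels): a, u, o, a → 4 syllables.
σ1/σ2 boundary: /ffw/; trying suffixes from longest down, /fw/ is the first permitted one, so coda /f/ | onset /fw/.
σ2/σ3 boundary: /drdw/ — longest licit onset from the right is /dw/, leaving /dr/ as coda.
σ3/σ4 boundary: /kjg/ splits as /kj/ + /g/ (/g/ is the longest suffix that is a licit onset).
So the parse is kaf.fwudr.dwokj.gatj.
Mapping each syllable to C/V: /kaf/ → CVC, /fwudr/ → CCVCC, /dwokj/ → CCVCC, /gatj/ → CVCC.

CVC.CCVCC.CCVCC.CVCC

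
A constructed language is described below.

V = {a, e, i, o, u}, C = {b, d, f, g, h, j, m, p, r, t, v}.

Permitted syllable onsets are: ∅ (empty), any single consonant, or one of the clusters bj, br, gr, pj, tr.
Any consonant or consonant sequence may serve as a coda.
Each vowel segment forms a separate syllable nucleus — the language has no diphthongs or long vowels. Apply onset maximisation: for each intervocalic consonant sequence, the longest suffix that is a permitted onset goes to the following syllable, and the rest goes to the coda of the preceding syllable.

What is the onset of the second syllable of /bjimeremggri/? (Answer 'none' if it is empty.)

The vowels are i, e, e, i — 4 nuclei, so 4 syllables.
/i…e/ gap (V1→V2): /m/ → onset of the next syllable (single consonants are always licit onsets).
/e…e/ gap (V2→V3): just /r/ — single C goes to the following onset.
/e…i/ gap (V3→V4): /mggr/ splits as /mg/ + /gr/ (/gr/ is the longest suffix that is a licit onset).
Syllabification: bji.me.remg.gri.
Syllable 2 is /me/: onset /m/, nucleus /e/, coda ∅.

m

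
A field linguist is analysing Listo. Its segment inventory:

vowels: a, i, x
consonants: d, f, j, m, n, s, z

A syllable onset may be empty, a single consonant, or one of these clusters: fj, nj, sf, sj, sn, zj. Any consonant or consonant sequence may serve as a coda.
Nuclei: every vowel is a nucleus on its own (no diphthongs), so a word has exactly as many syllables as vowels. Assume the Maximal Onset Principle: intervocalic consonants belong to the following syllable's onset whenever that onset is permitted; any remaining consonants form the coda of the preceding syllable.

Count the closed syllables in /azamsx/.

1

Vowels present: a, a, x; each is a nucleus, giving 3 syllables.
σ1/σ2 boundary: just /z/ — single C goes to the following onset.
σ2/σ3 boundary: /ms/ — longest licit onset from the right is /s/, leaving /m/ as coda.
Syllabification: a.zam.sx.
Classifying each syllable: /a/ (open), /zam/ (closed), /sx/ (open).
Closed syllables: 1.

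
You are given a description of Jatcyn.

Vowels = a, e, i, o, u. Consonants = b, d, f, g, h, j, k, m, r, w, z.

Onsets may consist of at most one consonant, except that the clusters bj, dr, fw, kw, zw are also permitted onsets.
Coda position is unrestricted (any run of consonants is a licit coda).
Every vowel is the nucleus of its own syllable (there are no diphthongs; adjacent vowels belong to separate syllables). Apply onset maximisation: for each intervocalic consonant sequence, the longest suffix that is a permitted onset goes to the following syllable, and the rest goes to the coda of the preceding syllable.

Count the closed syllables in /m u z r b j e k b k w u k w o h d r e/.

3

The vowels are u, e, u, o, e — 5 nuclei, so 5 syllables.
/u…e/ gap (V1→V2): cluster /zrbj/ — the longest permitted-onset suffix is /bj/; onset = /bj/, preceding coda = /zr/.
/e…u/ gap (V2→V3): /kbkw/ — longest licit onset from the right is /kw/, leaving /kb/ as coda.
/u…o/ gap (V3→V4): /kw/ is a licit onset in full, so it all attaches to the next syllable.
/o…e/ gap (V4→V5): /hdr/; trying suffixes from longest down, /dr/ is the first permitted one, so coda /h/ | onset /dr/.
Result: muzr.bjekb.kwu.kwoh.dre.
Classifying each syllable: /muzr/ (closed), /bjekb/ (closed), /kwu/ (open), /kwoh/ (closed), /dre/ (open).
Closed syllables: 3.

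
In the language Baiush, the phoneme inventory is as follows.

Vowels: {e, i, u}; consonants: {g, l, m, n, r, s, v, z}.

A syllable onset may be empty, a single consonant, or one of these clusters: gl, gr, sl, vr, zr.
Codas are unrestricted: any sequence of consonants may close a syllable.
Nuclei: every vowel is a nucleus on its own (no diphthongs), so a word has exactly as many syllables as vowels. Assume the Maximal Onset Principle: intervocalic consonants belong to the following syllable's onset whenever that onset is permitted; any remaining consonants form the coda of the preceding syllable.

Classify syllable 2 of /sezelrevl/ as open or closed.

The vowels are e, e, e — 3 nuclei, so 3 syllables.
/e…e/ gap (V1→V2): /z/ → onset of the next syllable (single consonants are always licit onsets).
/e…e/ gap (V2→V3): /lr/; trying suffixes from longest down, /r/ is the first permitted one, so coda /l/ | onset /r/.
Syllabification: se.zel.revl.
Syllable 2 is /zel/ with coda /l/, so it is closed.

closed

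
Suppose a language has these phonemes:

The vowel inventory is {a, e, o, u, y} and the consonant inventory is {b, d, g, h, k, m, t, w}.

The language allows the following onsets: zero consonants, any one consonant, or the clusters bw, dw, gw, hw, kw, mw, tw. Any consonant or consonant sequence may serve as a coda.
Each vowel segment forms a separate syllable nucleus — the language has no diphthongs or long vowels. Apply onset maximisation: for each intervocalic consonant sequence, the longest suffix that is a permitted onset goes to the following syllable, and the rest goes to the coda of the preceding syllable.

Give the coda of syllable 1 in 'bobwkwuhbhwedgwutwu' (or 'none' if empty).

bw

Vowels present: o, u, e, u, u; each is a nucleus, giving 5 syllables.
V1 /o/ – V2 /u/: /bwkw/ splits as /bw/ + /kw/ (/kw/ is the longest suffix that is a licit onset).
V2 /u/ – V3 /e/: cluster /hbhw/ — the longest permitted-onset suffix is /hw/; onset = /hw/, preceding coda = /hb/.
V3 /e/ – V4 /u/: /dgw/ splits as /d/ + /gw/ (/gw/ is the longest suffix that is a licit onset).
V4 /u/ – V5 /u/: /tw/ — entire cluster is a permitted onset → onset /tw/, coda ∅.
Syllabification: bobw.kwuhb.hwed.gwu.twu.
Syllable 1 is /bobw/: onset /b/, nucleus /o/, coda /bw/.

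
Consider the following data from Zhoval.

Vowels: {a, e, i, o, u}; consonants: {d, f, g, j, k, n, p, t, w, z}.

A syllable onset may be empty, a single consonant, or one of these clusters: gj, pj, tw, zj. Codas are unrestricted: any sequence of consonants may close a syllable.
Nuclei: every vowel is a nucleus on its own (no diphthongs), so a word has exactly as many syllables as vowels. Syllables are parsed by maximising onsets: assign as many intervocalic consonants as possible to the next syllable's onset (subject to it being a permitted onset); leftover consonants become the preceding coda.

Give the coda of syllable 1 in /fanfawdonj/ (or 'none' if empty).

Vowels present: a, a, o; each is a nucleus, giving 3 syllables.
V1 /a/ – V2 /a/: /nf/ splits as /n/ + /f/ (/f/ is the longest suffix that is a licit onset).
V2 /a/ – V3 /o/: /wd/ splits as /w/ + /d/ (/d/ is the longest suffix that is a licit onset).
So the parse is fan.faw.donj.
Syllable 1 is /fan/: onset /f/, nucleus /a/, coda /n/.

n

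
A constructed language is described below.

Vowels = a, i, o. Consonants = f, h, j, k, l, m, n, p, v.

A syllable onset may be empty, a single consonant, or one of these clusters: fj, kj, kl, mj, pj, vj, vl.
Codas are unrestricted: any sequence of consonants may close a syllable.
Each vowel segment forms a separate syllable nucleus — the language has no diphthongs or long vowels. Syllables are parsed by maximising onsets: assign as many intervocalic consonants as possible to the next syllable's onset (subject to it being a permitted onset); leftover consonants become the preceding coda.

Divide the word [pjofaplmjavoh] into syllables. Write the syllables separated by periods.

Nuclei (vowels): o, a, a, o → 4 syllables.
/o…a/ gap (V1→V2): /f/ is a single consonant, so it becomes the next onset.
/a…a/ gap (V2→V3): /plmj/ splits as /pl/ + /mj/ (/mj/ is the longest suffix that is a licit onset).
/a…o/ gap (V3→V4): /v/ is a single consonant, so it becomes the next onset.

pjo.fapl.mja.voh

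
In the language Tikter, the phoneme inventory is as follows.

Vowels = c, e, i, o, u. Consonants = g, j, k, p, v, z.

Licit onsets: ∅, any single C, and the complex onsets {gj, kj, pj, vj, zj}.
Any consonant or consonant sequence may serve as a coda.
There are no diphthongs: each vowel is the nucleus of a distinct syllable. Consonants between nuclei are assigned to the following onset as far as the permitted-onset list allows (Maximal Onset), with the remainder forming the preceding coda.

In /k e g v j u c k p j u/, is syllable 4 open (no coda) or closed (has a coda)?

open

The vowels are e, u, c, u — 4 nuclei, so 4 syllables.
Between /e/ (V1) and /u/ (V2): /gvj/ splits as /g/ + /vj/ (/vj/ is the longest suffix that is a licit onset).
Between /u/ (V2) and /c/ (V3): no consonants, so the boundary falls immediately after /u/.
Between /c/ (V3) and /u/ (V4): /kpj/ — longest licit onset from the right is /pj/, leaving /k/ as coda.
Syllabification: keg.vju.ck.pju.
Syllable 4 is /pju/; it ends in its nucleus with no coda, so it is open.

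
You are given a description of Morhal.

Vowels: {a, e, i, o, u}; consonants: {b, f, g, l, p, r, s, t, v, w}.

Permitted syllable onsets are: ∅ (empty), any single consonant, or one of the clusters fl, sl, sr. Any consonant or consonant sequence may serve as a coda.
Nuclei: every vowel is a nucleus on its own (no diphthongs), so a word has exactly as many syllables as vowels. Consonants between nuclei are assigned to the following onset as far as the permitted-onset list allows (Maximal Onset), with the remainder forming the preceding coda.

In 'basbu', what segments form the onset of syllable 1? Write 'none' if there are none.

b

The vowels are a, u — 2 nuclei, so 2 syllables.
V1 /a/ – V2 /u/: cluster /sb/ — the longest permitted-onset suffix is /b/; onset = /b/, preceding coda = /s/.
Result: bas.bu.
Syllable 1 is /bas/: onset /b/, nucleus /a/, coda /s/.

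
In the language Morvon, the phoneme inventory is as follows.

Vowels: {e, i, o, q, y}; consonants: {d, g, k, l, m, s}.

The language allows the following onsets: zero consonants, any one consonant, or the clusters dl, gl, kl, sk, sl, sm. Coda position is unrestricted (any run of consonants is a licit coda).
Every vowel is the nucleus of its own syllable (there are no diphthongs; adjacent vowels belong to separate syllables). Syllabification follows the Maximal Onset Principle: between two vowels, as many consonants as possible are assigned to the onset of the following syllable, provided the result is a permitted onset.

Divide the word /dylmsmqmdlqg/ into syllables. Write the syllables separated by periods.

Nuclei (vowels): y, q, q → 3 syllables.
/y…q/ gap (V1→V2): /lmsm/ splits as /lm/ + /sm/ (/sm/ is the longest suffix that is a licit onset).
/q…q/ gap (V2→V3): /mdl/ — longest licit onset from the right is /dl/, leaving /m/ as coda.

dylm.smqm.dlqg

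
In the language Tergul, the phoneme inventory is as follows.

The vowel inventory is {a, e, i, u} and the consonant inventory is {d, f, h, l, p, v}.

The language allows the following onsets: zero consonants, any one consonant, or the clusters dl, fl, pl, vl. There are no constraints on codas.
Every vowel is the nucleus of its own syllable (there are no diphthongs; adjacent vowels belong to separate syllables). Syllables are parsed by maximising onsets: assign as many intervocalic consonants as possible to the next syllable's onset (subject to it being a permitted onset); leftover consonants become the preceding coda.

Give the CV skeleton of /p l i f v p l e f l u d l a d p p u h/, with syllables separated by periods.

The vowels are i, e, u, a, u — 5 nuclei, so 5 syllables.
σ1/σ2 boundary: /fvpl/ splits as /fv/ + /pl/ (/pl/ is the longest suffix that is a licit onset).
σ2/σ3 boundary: /fl/ — entire cluster is a permitted onset → onset /fl/, coda ∅.
σ3/σ4 boundary: /dl/ is a licit onset in full, so it all attaches to the next syllable.
σ4/σ5 boundary: /dpp/ — longest licit onset from the right is /p/, leaving /dp/ as coda.
So the parse is plifv.ple.flu.dladp.puh.
Mapping each syllable to C/V: /plifv/ → CCVCC, /ple/ → CCV, /flu/ → CCV, /dladp/ → CCVCC, /puh/ → CVC.

CCVCC.CCV.CCV.CCVCC.CVC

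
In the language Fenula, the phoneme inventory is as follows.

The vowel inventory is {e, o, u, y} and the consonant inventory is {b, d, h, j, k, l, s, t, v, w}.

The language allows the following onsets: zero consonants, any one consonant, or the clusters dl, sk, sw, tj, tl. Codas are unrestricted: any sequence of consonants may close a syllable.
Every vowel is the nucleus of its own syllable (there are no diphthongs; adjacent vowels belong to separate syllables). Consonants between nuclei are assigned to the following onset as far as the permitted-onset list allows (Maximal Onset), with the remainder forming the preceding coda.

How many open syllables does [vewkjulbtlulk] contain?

0

Vowels present: e, u, u; each is a nucleus, giving 3 syllables.
Between /e/ (V1) and /u/ (V2): cluster /wkj/ — the longest permitted-onset suffix is /j/; onset = /j/, preceding coda = /wk/.
Between /u/ (V2) and /u/ (V3): cluster /lbtl/ — the longest permitted-onset suffix is /tl/; onset = /tl/, preceding coda = /lb/.
Result: vewk.julb.tlulk.
Classifying each syllable: /vewk/ (closed), /julb/ (closed), /tlulk/ (closed).
Open syllables: 0.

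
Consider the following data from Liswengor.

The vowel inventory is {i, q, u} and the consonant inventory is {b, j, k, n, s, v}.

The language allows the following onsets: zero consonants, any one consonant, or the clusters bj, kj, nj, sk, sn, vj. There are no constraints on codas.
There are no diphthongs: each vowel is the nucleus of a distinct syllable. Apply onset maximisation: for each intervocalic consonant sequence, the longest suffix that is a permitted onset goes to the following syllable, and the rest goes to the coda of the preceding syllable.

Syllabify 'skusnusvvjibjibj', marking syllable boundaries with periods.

Vowels present: u, u, i, i; each is a nucleus, giving 4 syllables.
V1 /u/ – V2 /u/: cluster /sn/ — /sn/ is itself a permitted onset, so the whole cluster goes right; preceding coda = ∅.
V2 /u/ – V3 /i/: /svvj/ splits as /sv/ + /vj/ (/vj/ is the longest suffix that is a licit onset).
V3 /i/ – V4 /i/: /bj/ — entire cluster is a permitted onset → onset /bj/, coda ∅.

sku.snusv.vji.bjibj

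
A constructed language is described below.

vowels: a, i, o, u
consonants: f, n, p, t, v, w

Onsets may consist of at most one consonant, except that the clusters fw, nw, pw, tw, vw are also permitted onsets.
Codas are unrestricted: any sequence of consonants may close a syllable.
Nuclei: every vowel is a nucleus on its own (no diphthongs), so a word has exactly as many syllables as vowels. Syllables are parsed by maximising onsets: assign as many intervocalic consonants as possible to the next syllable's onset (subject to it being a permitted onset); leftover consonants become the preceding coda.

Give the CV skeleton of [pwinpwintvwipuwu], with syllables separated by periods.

Vowels present: i, i, i, u, u; each is a nucleus, giving 5 syllables.
Between /i/ (V1) and /i/ (V2): cluster /npw/ — the longest permitted-onset suffix is /pw/; onset = /pw/, preceding coda = /n/.
Between /i/ (V2) and /i/ (V3): /ntvw/; trying suffixes from longest down, /vw/ is the first permitted one, so coda /nt/ | onset /vw/.
Between /i/ (V3) and /u/ (V4): just /p/ — single C goes to the following onset.
Between /u/ (V4) and /u/ (V5): just /w/ — single C goes to the following onset.
So the parse is pwin.pwint.vwi.pu.wu.
Mapping each syllable to C/V: /pwin/ → CCVC, /pwint/ → CCVCC, /vwi/ → CCV, /pu/ → CV, /wu/ → CV.

CCVC.CCVCC.CCV.CV.CV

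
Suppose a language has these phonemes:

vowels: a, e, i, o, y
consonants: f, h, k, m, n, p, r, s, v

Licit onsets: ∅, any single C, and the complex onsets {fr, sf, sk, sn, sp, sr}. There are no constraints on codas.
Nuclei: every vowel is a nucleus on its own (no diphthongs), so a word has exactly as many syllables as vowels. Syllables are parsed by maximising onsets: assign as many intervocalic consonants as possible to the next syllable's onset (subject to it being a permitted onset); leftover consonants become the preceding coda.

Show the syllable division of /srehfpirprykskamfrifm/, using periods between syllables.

Nuclei (vowels): e, i, y, a, i → 5 syllables.
Between /e/ (V1) and /i/ (V2): /hfp/; trying suffixes from longest down, /p/ is the first permitted one, so coda /hf/ | onset /p/.
Between /i/ (V2) and /y/ (V3): /rpr/; trying suffixes from longest down, /r/ is the first permitted one, so coda /rp/ | onset /r/.
Between /y/ (V3) and /a/ (V4): /ksk/ splits as /k/ + /sk/ (/sk/ is the longest suffix that is a licit onset).
Between /a/ (V4) and /i/ (V5): /mfr/ splits as /m/ + /fr/ (/fr/ is the longest suffix that is a licit onset).

srehf.pirp.ryk.skam.frifm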